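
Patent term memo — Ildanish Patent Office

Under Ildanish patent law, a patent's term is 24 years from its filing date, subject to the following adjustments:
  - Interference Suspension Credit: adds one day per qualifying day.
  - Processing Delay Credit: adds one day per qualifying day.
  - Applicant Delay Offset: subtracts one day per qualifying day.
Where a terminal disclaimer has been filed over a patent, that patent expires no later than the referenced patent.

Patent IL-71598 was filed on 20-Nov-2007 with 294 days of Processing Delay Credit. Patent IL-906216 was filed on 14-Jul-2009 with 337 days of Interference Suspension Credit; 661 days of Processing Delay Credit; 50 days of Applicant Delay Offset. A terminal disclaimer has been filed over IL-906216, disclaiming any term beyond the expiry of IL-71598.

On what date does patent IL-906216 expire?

2032-09-09

Natural term of IL-906216:
  Base: filing + 24 years → 14 July 2033.
  Interference Suspension Credit: +337 days → 16 June 2034.
  Processing Delay Credit: +661 days → 7 April 2036.
  Applicant Delay Offset: −50 days → 17 February 2036.
Expiry of referenced patent IL-71598:
  Base: filing + 24 years → 20 November 2031.
  Processing Delay Credit: +294 days → 9 September 2032.
Terminal disclaimer: IL-906216 expires on the earlier of 17 February 2036 and 9 September 2032.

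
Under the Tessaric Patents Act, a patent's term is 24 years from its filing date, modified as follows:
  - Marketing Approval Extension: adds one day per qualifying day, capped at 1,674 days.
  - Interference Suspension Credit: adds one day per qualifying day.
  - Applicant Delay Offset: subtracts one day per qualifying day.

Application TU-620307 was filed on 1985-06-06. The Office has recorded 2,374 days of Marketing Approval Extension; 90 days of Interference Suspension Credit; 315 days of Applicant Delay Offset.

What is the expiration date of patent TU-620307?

2013-05-25

Base term: filing date + 24 years → 6 June 2009.
Marketing Approval Extension: 2374 days claimed exceeds the 1674-day cap, so +1674 days → 5 January 2014.
Interference Suspension Credit: +90 days → 5 April 2014.
Applicant Delay Offset: −315 days → 25 May 2013.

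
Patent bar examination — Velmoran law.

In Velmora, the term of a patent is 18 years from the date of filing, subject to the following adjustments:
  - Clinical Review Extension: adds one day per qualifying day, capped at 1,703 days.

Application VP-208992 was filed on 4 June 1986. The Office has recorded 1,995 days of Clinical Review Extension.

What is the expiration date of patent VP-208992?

Base term: filing date + 18 years → 4 June 2004.
Clinical Review Extension: 1995 days claimed exceeds the 1703-day cap, so +1703 days → 1 February 2009.

2009-02-01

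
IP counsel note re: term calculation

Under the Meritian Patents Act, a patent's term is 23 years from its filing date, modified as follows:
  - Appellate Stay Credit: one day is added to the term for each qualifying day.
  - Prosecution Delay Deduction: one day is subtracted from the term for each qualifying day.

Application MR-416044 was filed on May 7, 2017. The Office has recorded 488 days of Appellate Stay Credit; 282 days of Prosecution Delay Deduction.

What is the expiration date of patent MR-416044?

2040-11-29

Base term: filing date + 23 years → 7 May 2040.
Appellate Stay Credit: +488 days → 7 September 2041.
Prosecution Delay Deduction: −282 days → 29 November 2040.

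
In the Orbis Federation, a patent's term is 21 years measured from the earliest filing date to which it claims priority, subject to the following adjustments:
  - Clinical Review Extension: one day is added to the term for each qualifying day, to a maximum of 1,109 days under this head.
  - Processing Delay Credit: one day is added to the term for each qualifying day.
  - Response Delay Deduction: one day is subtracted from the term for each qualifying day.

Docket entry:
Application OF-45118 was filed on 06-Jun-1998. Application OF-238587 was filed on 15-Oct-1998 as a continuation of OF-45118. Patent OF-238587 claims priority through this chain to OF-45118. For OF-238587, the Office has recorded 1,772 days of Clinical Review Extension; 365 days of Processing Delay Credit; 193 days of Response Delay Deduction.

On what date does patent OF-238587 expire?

Earliest priority filing: 6 June 1998.
Base term: 6 June 1998 + 21 years → 6 June 2019.
Clinical Review Extension: 1772 days claimed exceeds the 1109-day cap, so +1109 days → 19 June 2022.
Processing Delay Credit: +365 days → 19 June 2023.
Response Delay Deduction: −193 days → 8 December 2022.

2022-12-08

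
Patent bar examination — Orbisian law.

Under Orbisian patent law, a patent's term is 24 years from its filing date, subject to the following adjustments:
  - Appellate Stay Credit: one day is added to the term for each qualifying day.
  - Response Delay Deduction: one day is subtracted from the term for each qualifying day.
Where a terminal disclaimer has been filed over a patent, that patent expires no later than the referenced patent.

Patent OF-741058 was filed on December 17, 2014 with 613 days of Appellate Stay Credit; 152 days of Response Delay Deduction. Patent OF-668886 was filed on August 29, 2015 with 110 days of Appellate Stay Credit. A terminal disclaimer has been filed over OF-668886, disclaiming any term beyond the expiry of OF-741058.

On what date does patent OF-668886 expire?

Natural term of OF-668886:
  Base: filing + 24 years → 29 August 2039.
  Appellate Stay Credit: +110 days → 17 December 2039.
Expiry of referenced patent OF-741058:
  Base: filing + 24 years → 17 December 2038.
  Appellate Stay Credit: +613 days → 21 August 2040.
  Response Delay Deduction: −152 days → 22 March 2040.
Terminal disclaimer: OF-668886 expires on the earlier of 17 December 2039 and 22 March 2040.

2039-12-17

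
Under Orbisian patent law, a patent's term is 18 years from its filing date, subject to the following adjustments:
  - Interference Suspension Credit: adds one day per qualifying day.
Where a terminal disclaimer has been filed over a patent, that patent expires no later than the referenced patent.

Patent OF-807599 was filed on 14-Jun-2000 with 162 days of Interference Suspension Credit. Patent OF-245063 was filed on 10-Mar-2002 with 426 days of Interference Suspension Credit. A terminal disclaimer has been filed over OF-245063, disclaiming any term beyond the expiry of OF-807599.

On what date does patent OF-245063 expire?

2018-11-23

Natural term of OF-245063:
  Base: filing + 18 years → 10 March 2020.
  Interference Suspension Credit: +426 days → 10 May 2021.
Expiry of referenced patent OF-807599:
  Base: filing + 18 years → 14 June 2018.
  Interference Suspension Credit: +162 days → 23 November 2018.
Terminal disclaimer: OF-245063 expires on the earlier of 10 May 2021 and 23 November 2018.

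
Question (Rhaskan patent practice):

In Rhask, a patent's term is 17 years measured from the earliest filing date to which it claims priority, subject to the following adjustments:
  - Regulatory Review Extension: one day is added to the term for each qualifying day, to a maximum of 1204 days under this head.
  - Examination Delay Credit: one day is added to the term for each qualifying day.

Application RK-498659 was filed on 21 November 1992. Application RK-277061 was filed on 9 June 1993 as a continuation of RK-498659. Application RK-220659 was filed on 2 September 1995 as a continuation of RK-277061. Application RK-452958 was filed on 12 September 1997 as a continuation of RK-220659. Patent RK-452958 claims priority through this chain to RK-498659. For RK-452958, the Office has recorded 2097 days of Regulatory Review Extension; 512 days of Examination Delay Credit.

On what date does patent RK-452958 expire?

August 3, 2014

Earliest priority filing: 21 November 1992.
Base term: 21 November 1992 + 17 years → 21 November 2009.
Regulatory Review Extension: 2097 days claimed exceeds the 1204-day cap, so +1204 days → 9 March 2013.
Examination Delay Credit: +512 days → 3 August 2014.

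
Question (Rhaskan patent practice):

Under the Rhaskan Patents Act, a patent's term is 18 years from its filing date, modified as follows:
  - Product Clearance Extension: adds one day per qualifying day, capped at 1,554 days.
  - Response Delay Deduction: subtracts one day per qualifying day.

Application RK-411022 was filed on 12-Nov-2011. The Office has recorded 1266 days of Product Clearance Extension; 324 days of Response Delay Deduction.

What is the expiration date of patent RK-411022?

June 11, 2032

Base term: filing date + 18 years → 12 November 2029.
Product Clearance Extension: 1266 days (within the 1554-day cap) → +1266 days → 1 May 2033.
Response Delay Deduction: −324 days → 11 June 2032.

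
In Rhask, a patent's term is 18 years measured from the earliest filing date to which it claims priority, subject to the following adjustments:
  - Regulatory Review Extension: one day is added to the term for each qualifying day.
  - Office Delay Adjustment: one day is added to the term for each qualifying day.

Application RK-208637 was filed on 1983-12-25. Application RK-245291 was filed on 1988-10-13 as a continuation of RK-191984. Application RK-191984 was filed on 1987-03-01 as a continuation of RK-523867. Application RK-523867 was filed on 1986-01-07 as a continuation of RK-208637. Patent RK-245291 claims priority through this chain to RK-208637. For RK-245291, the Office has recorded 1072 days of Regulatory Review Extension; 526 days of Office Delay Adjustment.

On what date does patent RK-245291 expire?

Earliest priority filing: 25 December 1983.
Base term: 25 December 1983 + 18 years → 25 December 2001.
Regulatory Review Extension: +1072 days → 1 December 2004.
Office Delay Adjustment: +526 days → 11 May 2006.

May 11, 2006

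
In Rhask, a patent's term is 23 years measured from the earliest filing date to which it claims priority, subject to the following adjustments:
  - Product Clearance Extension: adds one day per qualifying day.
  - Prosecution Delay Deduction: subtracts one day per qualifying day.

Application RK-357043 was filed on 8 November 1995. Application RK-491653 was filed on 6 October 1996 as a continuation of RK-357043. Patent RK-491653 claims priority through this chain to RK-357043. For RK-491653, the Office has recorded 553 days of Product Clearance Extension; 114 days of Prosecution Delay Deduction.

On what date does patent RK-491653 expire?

January 21, 2020

Earliest priority filing: 8 November 1995.
Base term: 8 November 1995 + 23 years → 8 November 2018.
Product Clearance Extension: +553 days → 14 May 2020.
Prosecution Delay Deduction: −114 days → 21 January 2020.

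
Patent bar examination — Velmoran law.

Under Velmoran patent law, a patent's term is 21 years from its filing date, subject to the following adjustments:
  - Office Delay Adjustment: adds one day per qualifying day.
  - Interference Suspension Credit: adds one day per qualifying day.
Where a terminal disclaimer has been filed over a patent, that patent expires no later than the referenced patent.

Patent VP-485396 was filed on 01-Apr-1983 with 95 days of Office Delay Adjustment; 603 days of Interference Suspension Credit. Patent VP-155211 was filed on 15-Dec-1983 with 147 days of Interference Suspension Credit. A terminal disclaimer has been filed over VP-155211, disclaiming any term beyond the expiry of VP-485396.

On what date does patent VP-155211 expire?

May 11, 2005

Natural term of VP-155211:
  Base: filing + 21 years → 15 December 2004.
  Interference Suspension Credit: +147 days → 11 May 2005.
Expiry of referenced patent VP-485396:
  Base: filing + 21 years → 1 April 2004.
  Office Delay Adjustment: +95 days → 5 July 2004.
  Interference Suspension Credit: +603 days → 28 February 2006.
Terminal disclaimer: VP-155211 expires on the earlier of 11 May 2005 and 28 February 2006.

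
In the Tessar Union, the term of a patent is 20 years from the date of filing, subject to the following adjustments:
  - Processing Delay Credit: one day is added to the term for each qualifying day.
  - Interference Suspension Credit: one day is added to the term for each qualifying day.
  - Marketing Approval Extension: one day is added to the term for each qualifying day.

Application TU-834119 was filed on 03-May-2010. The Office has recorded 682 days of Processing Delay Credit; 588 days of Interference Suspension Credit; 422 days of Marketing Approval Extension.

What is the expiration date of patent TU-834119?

December 20, 2034

Base term: filing date + 20 years → 3 May 2030.
Processing Delay Credit: +682 days → 15 March 2032.
Interference Suspension Credit: +588 days → 24 October 2033.
Marketing Approval Extension: +422 days → 20 December 2034.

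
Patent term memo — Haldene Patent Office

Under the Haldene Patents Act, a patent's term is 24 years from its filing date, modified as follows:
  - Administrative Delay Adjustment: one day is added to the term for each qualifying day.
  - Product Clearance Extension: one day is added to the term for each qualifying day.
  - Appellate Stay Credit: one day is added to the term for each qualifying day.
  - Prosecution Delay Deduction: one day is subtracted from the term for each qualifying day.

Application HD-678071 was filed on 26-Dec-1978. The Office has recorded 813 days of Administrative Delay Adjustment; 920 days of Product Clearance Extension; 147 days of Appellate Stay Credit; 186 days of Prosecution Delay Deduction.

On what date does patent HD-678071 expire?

August 16, 2007

Base term: filing date + 24 years → 26 December 2002.
Administrative Delay Adjustment: +813 days → 18 March 2005.
Product Clearance Extension: +920 days → 24 September 2007.
Appellate Stay Credit: +147 days → 18 February 2008.
Prosecution Delay Deduction: −186 days → 16 August 2007.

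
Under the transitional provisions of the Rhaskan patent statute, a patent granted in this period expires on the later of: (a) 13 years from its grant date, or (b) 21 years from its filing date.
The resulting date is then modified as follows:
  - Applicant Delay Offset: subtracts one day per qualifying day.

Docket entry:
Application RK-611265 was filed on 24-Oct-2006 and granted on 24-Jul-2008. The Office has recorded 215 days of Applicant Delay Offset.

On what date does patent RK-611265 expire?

2027-03-23

(a) grant + 13 years → 24 July 2021.
(b) filing + 21 years → 24 October 2027.
Later of the two: 24 October 2027.
Applicant Delay Offset: −215 days → 23 March 2027.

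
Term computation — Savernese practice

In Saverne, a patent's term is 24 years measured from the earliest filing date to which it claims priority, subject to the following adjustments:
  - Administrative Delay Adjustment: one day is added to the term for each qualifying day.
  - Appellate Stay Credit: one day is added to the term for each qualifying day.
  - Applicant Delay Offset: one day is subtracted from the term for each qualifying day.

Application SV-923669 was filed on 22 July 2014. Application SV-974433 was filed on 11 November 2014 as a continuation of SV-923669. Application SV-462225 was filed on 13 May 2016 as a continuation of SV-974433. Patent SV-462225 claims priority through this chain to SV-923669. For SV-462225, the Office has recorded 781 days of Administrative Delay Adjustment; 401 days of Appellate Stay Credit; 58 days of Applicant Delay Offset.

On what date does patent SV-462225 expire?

August 19, 2041

Earliest priority filing: 22 July 2014.
Base term: 22 July 2014 + 24 years → 22 July 2038.
Administrative Delay Adjustment: +781 days → 10 September 2040.
Appellate Stay Credit: +401 days → 16 October 2041.
Applicant Delay Offset: −58 days → 19 August 2041.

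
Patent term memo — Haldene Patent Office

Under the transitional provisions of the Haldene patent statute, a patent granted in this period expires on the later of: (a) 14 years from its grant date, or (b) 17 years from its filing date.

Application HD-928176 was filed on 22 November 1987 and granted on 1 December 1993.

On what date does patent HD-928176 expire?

2007-12-01

(a) grant + 14 years → 1 December 2007.
(b) filing + 17 years → 22 November 2004.
Later of the two: 1 December 2007.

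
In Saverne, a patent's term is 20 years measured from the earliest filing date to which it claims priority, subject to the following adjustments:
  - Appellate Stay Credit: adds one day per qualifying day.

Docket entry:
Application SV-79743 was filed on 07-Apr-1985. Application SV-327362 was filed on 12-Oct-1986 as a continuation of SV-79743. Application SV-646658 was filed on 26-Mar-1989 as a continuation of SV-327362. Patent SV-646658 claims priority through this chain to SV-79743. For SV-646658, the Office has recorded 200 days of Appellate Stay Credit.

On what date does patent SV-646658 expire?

October 24, 2005

Earliest priority filing: 7 April 1985.
Base term: 7 April 1985 + 20 years → 7 April 2005.
Appellate Stay Credit: +200 days → 24 October 2005.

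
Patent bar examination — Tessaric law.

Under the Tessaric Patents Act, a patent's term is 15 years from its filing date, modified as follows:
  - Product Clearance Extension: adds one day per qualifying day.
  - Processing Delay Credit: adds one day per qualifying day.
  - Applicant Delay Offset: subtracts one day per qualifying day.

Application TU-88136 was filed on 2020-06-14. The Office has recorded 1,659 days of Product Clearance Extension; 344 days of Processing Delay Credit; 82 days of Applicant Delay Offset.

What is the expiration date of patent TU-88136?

2040-09-16

Base term: filing date + 15 years → 14 June 2035.
Product Clearance Extension: +1659 days → 29 December 2039.
Processing Delay Credit: +344 days → 7 December 2040.
Applicant Delay Offset: −82 days → 16 September 2040.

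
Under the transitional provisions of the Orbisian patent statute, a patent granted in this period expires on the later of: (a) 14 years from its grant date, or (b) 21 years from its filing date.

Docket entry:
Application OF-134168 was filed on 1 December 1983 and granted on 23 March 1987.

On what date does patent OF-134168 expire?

2004-12-01

(a) grant + 14 years → 23 March 2001.
(b) filing + 21 years → 1 December 2004.
Later of the two: 1 December 2004.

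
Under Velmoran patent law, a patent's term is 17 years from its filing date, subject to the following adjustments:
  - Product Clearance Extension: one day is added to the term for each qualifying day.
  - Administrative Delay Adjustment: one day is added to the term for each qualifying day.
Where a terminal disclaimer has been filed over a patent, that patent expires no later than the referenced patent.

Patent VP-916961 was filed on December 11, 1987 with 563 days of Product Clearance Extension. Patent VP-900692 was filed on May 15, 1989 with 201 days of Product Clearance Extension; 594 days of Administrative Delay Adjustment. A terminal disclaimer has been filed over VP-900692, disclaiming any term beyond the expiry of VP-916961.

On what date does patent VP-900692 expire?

Natural term of VP-900692:
  Base: filing + 17 years → 15 May 2006.
  Product Clearance Extension: +201 days → 2 December 2006.
  Administrative Delay Adjustment: +594 days → 18 July 2008.
Expiry of referenced patent VP-916961:
  Base: filing + 17 years → 11 December 2004.
  Product Clearance Extension: +563 days → 27 June 2006.
Terminal disclaimer: VP-900692 expires on the earlier of 18 July 2008 and 27 June 2006.

2006-06-27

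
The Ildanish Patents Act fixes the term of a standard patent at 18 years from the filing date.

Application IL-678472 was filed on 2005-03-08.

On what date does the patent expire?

March 8, 2023

Filing date + 18 years → 8 March 2023.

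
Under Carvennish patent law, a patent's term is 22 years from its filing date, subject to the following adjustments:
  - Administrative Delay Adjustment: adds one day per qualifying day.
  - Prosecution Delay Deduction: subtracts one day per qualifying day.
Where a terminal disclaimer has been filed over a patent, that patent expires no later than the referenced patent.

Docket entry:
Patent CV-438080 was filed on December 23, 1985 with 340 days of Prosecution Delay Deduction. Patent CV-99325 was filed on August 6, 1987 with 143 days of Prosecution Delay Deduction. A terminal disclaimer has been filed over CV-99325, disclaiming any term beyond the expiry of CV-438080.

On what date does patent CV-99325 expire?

Natural term of CV-99325:
  Base: filing + 22 years → 6 August 2009.
  Prosecution Delay Deduction: −143 days → 16 March 2009.
Expiry of referenced patent CV-438080:
  Base: filing + 22 years → 23 December 2007.
  Prosecution Delay Deduction: −340 days → 17 January 2007.
Terminal disclaimer: CV-99325 expires on the earlier of 16 March 2009 and 17 January 2007.

2007-01-17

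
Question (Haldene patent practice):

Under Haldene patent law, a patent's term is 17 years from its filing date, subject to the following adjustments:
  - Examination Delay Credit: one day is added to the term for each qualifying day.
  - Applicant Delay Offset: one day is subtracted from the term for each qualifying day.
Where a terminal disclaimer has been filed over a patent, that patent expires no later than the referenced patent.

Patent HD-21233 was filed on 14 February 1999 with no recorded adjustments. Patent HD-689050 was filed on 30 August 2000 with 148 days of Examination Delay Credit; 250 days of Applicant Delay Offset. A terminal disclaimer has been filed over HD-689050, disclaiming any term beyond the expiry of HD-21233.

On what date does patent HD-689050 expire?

Natural term of HD-689050:
  Base: filing + 17 years → 30 August 2017.
  Examination Delay Credit: +148 days → 25 January 2018.
  Applicant Delay Offset: −250 days → 20 May 2017.
Expiry of referenced patent HD-21233:
  Base: filing + 17 years → 14 February 2016.
Terminal disclaimer: HD-689050 expires on the earlier of 20 May 2017 and 14 February 2016.

2016-02-14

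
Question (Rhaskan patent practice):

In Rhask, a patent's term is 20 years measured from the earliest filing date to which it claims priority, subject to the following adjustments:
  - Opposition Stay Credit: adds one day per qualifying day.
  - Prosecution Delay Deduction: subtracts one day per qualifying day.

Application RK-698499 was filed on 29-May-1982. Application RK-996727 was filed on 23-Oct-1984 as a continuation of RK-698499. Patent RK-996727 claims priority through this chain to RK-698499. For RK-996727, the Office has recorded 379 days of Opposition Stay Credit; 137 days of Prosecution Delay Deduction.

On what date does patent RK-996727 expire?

2003-01-26

Earliest priority filing: 29 May 1982.
Base term: 29 May 1982 + 20 years → 29 May 2002.
Opposition Stay Credit: +379 days → 12 June 2003.
Prosecution Delay Deduction: −137 days → 26 January 2003.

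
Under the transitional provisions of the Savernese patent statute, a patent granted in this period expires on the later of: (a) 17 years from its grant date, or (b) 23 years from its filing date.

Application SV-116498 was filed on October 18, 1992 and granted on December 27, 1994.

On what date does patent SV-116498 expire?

2015-10-18

(a) grant + 17 years → 27 December 2011.
(b) filing + 23 years → 18 October 2015.
Later of the two: 18 October 2015.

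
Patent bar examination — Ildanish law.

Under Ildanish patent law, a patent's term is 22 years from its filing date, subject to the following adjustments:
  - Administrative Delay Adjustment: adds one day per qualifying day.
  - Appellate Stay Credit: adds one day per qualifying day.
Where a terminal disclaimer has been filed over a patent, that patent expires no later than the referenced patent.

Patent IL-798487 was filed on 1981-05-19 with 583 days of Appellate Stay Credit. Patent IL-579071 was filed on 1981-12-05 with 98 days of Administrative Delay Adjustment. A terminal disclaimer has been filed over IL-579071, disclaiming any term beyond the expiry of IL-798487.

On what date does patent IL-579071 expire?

March 12, 2004

Natural term of IL-579071:
  Base: filing + 22 years → 5 December 2003.
  Administrative Delay Adjustment: +98 days → 12 March 2004.
Expiry of referenced patent IL-798487:
  Base: filing + 22 years → 19 May 2003.
  Appellate Stay Credit: +583 days → 22 December 2004.
Terminal disclaimer: IL-579071 expires on the earlier of 12 March 2004 and 22 December 2004.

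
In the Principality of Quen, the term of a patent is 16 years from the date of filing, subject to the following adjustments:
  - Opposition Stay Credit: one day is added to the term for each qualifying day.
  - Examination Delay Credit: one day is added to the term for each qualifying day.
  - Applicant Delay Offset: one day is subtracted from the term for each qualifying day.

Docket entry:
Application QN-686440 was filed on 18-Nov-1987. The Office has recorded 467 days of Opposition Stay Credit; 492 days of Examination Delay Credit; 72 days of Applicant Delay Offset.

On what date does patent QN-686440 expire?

Base term: filing date + 16 years → 18 November 2003.
Opposition Stay Credit: +467 days → 27 February 2005.
Examination Delay Credit: +492 days → 4 July 2006.
Applicant Delay Offset: −72 days → 23 April 2006.

April 23, 2006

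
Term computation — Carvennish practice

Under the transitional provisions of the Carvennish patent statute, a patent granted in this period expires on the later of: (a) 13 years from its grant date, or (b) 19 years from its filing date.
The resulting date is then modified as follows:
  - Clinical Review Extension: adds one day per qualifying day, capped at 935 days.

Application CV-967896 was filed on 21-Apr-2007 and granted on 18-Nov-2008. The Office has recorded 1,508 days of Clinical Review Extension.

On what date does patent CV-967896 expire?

2028-11-11

(a) grant + 13 years → 18 November 2021.
(b) filing + 19 years → 21 April 2026.
Later of the two: 21 April 2026.
Clinical Review Extension: 1508 days claimed exceeds the 935-day cap, so +935 days → 11 November 2028.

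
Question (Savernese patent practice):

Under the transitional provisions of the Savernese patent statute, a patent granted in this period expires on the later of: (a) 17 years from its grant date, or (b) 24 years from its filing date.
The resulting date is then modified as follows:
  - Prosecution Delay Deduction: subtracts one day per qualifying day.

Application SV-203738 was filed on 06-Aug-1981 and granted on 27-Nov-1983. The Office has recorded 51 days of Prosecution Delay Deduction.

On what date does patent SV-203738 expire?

June 16, 2005

(a) grant + 17 years → 27 November 2000.
(b) filing + 24 years → 6 August 2005.
Later of the two: 6 August 2005.
Prosecution Delay Deduction: −51 days → 16 June 2005.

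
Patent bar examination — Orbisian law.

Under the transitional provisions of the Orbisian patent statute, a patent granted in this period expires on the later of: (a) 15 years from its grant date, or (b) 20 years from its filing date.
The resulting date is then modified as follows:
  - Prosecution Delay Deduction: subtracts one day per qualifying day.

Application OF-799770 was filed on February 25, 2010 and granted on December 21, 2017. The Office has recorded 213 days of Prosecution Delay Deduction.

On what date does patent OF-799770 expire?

2032-05-22

(a) grant + 15 years → 21 December 2032.
(b) filing + 20 years → 25 February 2030.
Later of the two: 21 December 2032.
Prosecution Delay Deduction: −213 days → 22 May 2032.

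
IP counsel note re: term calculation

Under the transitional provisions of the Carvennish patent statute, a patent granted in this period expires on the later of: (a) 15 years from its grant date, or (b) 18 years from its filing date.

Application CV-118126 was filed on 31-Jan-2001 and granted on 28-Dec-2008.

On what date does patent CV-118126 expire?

2023-12-28

(a) grant + 15 years → 28 December 2023.
(b) filing + 18 years → 31 January 2019.
Later of the two: 28 December 2023.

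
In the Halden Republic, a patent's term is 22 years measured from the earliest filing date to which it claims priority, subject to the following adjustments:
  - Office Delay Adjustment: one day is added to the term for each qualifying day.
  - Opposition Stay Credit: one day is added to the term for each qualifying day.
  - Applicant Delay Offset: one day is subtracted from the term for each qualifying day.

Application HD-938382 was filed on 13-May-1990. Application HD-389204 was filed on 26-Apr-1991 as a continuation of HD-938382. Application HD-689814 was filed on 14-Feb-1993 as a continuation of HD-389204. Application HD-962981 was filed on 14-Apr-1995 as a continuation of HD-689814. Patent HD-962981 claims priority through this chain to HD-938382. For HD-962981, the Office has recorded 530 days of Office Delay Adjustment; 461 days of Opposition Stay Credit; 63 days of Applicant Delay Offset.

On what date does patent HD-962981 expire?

Earliest priority filing: 13 May 1990.
Base term: 13 May 1990 + 22 years → 13 May 2012.
Office Delay Adjustment: +530 days → 25 October 2013.
Opposition Stay Credit: +461 days → 29 January 2015.
Applicant Delay Offset: −63 days → 27 November 2014.

November 27, 2014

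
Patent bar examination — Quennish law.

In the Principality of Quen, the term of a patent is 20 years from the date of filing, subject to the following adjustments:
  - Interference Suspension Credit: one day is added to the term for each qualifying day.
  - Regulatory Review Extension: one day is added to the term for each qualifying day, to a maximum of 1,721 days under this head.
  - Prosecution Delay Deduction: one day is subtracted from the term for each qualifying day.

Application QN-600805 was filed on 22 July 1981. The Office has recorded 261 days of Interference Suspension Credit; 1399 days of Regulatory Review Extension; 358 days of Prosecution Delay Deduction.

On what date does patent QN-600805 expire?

February 13, 2005

Base term: filing date + 20 years → 22 July 2001.
Interference Suspension Credit: +261 days → 9 April 2002.
Regulatory Review Extension: 1399 days (within the 1721-day cap) → +1399 days → 6 February 2006.
Prosecution Delay Deduction: −358 days → 13 February 2005.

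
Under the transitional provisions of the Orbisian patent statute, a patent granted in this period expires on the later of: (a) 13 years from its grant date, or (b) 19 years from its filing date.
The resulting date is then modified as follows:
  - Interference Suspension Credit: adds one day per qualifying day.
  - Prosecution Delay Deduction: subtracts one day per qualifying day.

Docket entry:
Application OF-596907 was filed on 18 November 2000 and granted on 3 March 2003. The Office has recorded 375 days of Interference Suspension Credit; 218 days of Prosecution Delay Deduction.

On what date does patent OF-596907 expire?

2020-04-23

(a) grant + 13 years → 3 March 2016.
(b) filing + 19 years → 18 November 2019.
Later of the two: 18 November 2019.
Interference Suspension Credit: +375 days → 27 November 2020.
Prosecution Delay Deduction: −218 days → 23 April 2020.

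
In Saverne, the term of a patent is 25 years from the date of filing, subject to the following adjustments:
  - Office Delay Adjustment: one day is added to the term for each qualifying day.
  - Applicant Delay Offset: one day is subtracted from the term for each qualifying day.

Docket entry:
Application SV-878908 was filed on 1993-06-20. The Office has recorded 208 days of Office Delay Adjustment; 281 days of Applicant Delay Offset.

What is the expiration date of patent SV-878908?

2018-04-08

Base term: filing date + 25 years → 20 June 2018.
Office Delay Adjustment: +208 days → 14 January 2019.
Applicant Delay Offset: −281 days → 8 April 2018.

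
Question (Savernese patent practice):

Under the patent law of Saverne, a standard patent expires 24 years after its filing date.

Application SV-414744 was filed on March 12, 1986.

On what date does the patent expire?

March 12, 2010

Filing date + 24 years → 12 March 2010.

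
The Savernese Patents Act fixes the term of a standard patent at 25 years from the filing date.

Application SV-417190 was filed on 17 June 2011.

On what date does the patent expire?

June 17, 2036

Filing date + 25 years → 17 June 2036.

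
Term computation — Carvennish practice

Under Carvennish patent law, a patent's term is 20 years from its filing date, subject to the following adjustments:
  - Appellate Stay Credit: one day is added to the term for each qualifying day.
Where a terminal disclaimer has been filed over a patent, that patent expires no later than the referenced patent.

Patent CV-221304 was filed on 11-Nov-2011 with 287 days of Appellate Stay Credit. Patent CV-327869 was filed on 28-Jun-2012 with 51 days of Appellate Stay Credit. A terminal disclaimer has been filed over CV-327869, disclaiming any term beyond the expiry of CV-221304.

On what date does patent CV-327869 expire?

Natural term of CV-327869:
  Base: filing + 20 years → 28 June 2032.
  Appellate Stay Credit: +51 days → 18 August 2032.
Expiry of referenced patent CV-221304:
  Base: filing + 20 years → 11 November 2031.
  Appellate Stay Credit: +287 days → 24 August 2032.
Terminal disclaimer: CV-327869 expires on the earlier of 18 August 2032 and 24 August 2032.

2032-08-18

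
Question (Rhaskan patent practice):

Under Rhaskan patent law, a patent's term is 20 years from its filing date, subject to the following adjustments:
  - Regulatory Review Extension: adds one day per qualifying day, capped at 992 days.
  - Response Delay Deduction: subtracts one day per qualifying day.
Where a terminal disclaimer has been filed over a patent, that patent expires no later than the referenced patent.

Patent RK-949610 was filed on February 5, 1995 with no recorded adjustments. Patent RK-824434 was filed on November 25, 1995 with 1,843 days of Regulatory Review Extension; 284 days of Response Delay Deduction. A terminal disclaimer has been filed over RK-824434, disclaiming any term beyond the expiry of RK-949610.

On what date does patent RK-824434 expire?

Natural term of RK-824434:
  Base: filing + 20 years → 25 November 2015.
  Regulatory Review Extension: 1843 days claimed exceeds the 992-day cap, so +992 days → 13 August 2018.
  Response Delay Deduction: −284 days → 2 November 2017.
Expiry of referenced patent RK-949610:
  Base: filing + 20 years → 5 February 2015.
Terminal disclaimer: RK-824434 expires on the earlier of 2 November 2017 and 5 February 2015.

2015-02-05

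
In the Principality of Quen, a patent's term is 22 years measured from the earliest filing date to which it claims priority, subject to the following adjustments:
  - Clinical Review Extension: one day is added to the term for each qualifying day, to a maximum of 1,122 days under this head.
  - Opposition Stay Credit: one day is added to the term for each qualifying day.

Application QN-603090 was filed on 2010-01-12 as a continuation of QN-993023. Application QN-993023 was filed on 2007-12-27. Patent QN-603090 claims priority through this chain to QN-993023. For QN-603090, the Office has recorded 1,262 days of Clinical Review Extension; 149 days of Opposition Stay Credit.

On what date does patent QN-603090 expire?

June 20, 2033

Earliest priority filing: 27 December 2007.
Base term: 27 December 2007 + 22 years → 27 December 2029.
Clinical Review Extension: 1262 days claimed exceeds the 1122-day cap, so +1122 days → 22 January 2033.
Opposition Stay Credit: +149 days → 20 June 2033.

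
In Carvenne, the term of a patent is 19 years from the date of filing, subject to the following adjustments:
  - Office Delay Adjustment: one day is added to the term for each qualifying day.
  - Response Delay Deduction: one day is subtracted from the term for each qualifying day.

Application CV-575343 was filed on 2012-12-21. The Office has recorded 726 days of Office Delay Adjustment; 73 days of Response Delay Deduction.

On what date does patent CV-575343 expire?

Base term: filing date + 19 years → 21 December 2031.
Office Delay Adjustment: +726 days → 16 December 2033.
Response Delay Deduction: −73 days → 4 October 2033.

2033-10-04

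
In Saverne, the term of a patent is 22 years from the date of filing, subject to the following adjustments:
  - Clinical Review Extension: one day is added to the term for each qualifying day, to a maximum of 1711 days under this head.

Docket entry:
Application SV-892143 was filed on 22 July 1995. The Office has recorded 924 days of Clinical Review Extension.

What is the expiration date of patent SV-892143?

Base term: filing date + 22 years → 22 July 2017.
Clinical Review Extension: 924 days (within the 1711-day cap) → +924 days → 1 February 2020.

February 1, 2020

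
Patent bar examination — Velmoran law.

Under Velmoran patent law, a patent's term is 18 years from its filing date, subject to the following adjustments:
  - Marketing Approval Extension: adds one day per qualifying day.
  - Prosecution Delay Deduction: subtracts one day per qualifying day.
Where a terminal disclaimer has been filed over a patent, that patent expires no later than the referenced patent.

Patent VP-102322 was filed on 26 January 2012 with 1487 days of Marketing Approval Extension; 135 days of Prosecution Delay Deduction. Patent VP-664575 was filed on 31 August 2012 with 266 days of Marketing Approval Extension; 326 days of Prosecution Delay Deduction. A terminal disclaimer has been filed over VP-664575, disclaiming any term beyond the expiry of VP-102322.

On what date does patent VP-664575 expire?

July 2, 2030

Natural term of VP-664575:
  Base: filing + 18 years → 31 August 2030.
  Marketing Approval Extension: +266 days → 24 May 2031.
  Prosecution Delay Deduction: −326 days → 2 July 2030.
Expiry of referenced patent VP-102322:
  Base: filing + 18 years → 26 January 2030.
  Marketing Approval Extension: +1487 days → 21 February 2034.
  Prosecution Delay Deduction: −135 days → 9 October 2033.
Terminal disclaimer: VP-664575 expires on the earlier of 2 July 2030 and 9 October 2033.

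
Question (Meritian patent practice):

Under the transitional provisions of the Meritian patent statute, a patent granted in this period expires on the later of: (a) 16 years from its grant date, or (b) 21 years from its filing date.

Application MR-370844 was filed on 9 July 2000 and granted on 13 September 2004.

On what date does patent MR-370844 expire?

(a) grant + 16 years → 13 September 2020.
(b) filing + 21 years → 9 July 2021.
Later of the two: 9 July 2021.

July 9, 2021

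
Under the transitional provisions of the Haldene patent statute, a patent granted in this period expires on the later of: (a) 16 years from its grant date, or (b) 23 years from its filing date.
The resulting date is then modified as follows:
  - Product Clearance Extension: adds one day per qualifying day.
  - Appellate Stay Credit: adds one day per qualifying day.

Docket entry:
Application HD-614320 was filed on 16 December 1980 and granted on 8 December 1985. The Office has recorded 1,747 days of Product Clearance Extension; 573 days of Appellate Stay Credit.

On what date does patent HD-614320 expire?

2010-04-23

(a) grant + 16 years → 8 December 2001.
(b) filing + 23 years → 16 December 2003.
Later of the two: 16 December 2003.
Product Clearance Extension: +1747 days → 27 September 2008.
Appellate Stay Credit: +573 days → 23 April 2010.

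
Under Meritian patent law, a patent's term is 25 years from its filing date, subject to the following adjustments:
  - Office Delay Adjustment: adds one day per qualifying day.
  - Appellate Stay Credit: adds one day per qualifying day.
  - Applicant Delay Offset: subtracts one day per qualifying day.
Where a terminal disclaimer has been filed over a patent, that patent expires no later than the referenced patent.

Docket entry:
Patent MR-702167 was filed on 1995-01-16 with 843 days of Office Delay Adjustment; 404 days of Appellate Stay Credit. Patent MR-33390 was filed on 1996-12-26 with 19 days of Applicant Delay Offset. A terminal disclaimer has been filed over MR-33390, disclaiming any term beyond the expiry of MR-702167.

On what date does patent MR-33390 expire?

Natural term of MR-33390:
  Base: filing + 25 years → 26 December 2021.
  Applicant Delay Offset: −19 days → 7 December 2021.
Expiry of referenced patent MR-702167:
  Base: filing + 25 years → 16 January 2020.
  Office Delay Adjustment: +843 days → 8 May 2022.
  Appellate Stay Credit: +404 days → 16 June 2023.
Terminal disclaimer: MR-33390 expires on the earlier of 7 December 2021 and 16 June 2023.

2021-12-07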